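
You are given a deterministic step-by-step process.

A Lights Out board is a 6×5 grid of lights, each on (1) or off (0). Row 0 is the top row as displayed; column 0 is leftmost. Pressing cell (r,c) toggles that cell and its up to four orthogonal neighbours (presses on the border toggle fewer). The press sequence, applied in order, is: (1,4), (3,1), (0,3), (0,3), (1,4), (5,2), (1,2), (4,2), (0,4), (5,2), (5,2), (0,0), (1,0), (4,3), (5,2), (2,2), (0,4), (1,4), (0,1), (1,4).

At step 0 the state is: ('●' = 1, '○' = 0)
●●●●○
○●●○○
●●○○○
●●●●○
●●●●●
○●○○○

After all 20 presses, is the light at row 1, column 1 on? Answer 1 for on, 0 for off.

k=0  ●●●●○
○●●○○
●●○○○
●●●●○
●●●●●
○●○○○
k=1  ●●●●●
○●●●●
●●○○●
●●●●○
●●●●●
○●○○○
k=2  ●●●●●
○●●●●
●○○○●
○○○●○
●○●●●
○●○○○
k=3  ●●○○○
○●●○●
●○○○●
○○○●○
●○●●●
○●○○○
k=4  ●●●●●
○●●●●
●○○○●
○○○●○
●○●●●
○●○○○
k=5  ●●●●○
○●●○○
●○○○○
○○○●○
●○●●●
○●○○○
k=6  ●●●●○
○●●○○
●○○○○
○○○●○
●○○●●
○○●●○
k=7  ●●○●○
○○○●○
●○●○○
○○○●○
●○○●●
○○●●○
k=8  ●●○●○
○○○●○
●○●○○
○○●●○
●●●○●
○○○●○
k=9  ●●○○●
○○○●●
●○●○○
○○●●○
●●●○●
○○○●○
k=10  ●●○○●
○○○●●
●○●○○
○○●●○
●●○○●
○●●○○
k=11  ●●○○●
○○○●●
●○●○○
○○●●○
●●●○●
○○○●○
k=12  ○○○○●
●○○●●
●○●○○
○○●●○
●●●○●
○○○●○
k=13  ●○○○●
○●○●●
○○●○○
○○●●○
●●●○●
○○○●○
k=14  ●○○○●
○●○●●
○○●○○
○○●○○
●●○●○
○○○○○
k=15  ●○○○●
○●○●●
○○●○○
○○●○○
●●●●○
○●●●○
k=16  ●○○○●
○●●●●
○●○●○
○○○○○
●●●●○
○●●●○
k=17  ●○○●○
○●●●○
○●○●○
○○○○○
●●●●○
○●●●○
k=18  ●○○●●
○●●○●
○●○●●
○○○○○
●●●●○
○●●●○
k=19  ○●●●●
○○●○●
○●○●●
○○○○○
●●●●○
○●●●○
k=20  ○●●●○
○○●●○
○●○●○
○○○○○
●●●●○
○●●●○

0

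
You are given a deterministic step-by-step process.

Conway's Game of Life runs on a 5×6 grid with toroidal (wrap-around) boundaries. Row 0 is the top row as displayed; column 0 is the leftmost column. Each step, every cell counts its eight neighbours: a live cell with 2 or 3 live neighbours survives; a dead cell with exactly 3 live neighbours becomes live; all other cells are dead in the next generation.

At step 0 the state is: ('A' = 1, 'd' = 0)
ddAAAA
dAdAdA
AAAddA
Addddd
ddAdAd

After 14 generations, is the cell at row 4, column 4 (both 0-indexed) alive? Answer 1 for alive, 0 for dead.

0

[0] ddAAAA
dAdAdA
AAAddA
Addddd
ddAdAd
[1] AAdddA
dddddd
ddAdAA
AdAAdd
dAAdAd
[2] AAAddA
dAddAd
dAAdAA
Addddd
ddddAd
[3] AAAAAA
ddddAd
dAAAAA
AAdAAd
dddddd
[4] AAAAAA
dddddd
dAdddd
AAdddd
dddddd
[5] AAAAAA
dddAAA
AAdddd
AAdddd
dddAAd
[6] AAdddd
dddddd
dAAdAd
AAAddA
dddddd
[7] dddddd
AdAddd
ddAAdA
AdAAdA
ddAddA
[8] dAdddd
dAAAdd
dddddA
AddddA
AAAAAA
[9] dddddA
AAAddd
dAAdAA
ddAAdd
ddAAAd
[10] AdddAA
ddAAAd
ddddAA
dddddA
ddAdAd
[11] dAAddd
Addddd
dddddA
dddAdA
AddAAd
[12] AAAAdA
AAdddd
AdddAA
AddAdA
AAdAAA
[13] dddAdd
dddAdd
ddddAd
ddAAdd
dddddd
[14] dddddd
dddAAd
ddAdAd
dddAdd
ddAAdd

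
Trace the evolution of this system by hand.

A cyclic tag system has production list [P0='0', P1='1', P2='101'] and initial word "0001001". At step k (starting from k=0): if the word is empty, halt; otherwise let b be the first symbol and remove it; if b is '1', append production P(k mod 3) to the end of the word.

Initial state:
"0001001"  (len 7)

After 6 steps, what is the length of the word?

2

k=0  "0001001"  (len 7)
k=1  "001001"  (len 6)
k=2  "01001"  (len 5)
k=3  "1001"  (len 4)
k=4  "0010"  (len 4)
k=5  "010"  (len 3)
k=6  "10"  (len 2)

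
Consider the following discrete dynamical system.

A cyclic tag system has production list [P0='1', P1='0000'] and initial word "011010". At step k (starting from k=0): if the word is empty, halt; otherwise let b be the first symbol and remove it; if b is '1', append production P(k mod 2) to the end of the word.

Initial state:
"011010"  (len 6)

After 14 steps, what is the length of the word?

4

[0] "011010"  (len 6)
[1] "11010"  (len 5)
[2] "10100000"  (len 8)
[3] "01000001"  (len 8)
[4] "1000001"  (len 7)
[5] "0000011"  (len 7)
[6] "000011"  (len 6)
[7] "00011"  (len 5)
[8] "0011"  (len 4)
[9] "011"  (len 3)
[10] "11"  (len 2)
[11] "11"  (len 2)
[12] "10000"  (len 5)
[13] "00001"  (len 5)
[14] "0001"  (len 4)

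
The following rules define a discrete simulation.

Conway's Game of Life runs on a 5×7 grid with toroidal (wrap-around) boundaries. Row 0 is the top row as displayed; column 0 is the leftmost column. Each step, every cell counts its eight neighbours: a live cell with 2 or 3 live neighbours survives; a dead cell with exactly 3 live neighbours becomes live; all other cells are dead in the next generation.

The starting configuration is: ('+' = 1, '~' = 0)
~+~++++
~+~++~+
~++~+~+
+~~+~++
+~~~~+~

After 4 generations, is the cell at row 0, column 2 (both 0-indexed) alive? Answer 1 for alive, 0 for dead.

k=0  ~+~++++
~+~++~+
~++~+~+
+~~+~++
+~~~~+~
k=1  ~+~+~~~
~+~~~~+
~+~~~~~
~~++~~~
~+++~~~
k=2  ~+~+~~~
~+~~~~~
++~~~~~
~~~+~~~
~+~~+~~
k=3  ++~~~~~
~+~~~~~
+++~~~~
+++~~~~
~~~++~~
k=4  +++~~~~
~~~~~~~
~~~~~~~
+~~~~~~
~~~+~~~

1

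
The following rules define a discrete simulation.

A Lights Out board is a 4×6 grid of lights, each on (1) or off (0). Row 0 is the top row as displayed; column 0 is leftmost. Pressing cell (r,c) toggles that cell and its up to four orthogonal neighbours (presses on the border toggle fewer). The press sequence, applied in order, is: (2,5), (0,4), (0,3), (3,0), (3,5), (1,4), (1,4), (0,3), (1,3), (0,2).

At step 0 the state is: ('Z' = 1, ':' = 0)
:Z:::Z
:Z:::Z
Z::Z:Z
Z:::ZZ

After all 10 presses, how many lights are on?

9

step 0: :Z:::Z
:Z:::Z
Z::Z:Z
Z:::ZZ
step 1: :Z:::Z
:Z::::
Z::ZZ:
Z:::Z:
step 2: :Z:ZZ:
:Z::Z:
Z::ZZ:
Z:::Z:
step 3: :ZZ:::
:Z:ZZ:
Z::ZZ:
Z:::Z:
step 4: :ZZ:::
:Z:ZZ:
:::ZZ:
:Z::Z:
step 5: :ZZ:::
:Z:ZZ:
:::ZZZ
:Z:::Z
step 6: :ZZ:Z:
:Z:::Z
:::Z:Z
:Z:::Z
step 7: :ZZ:::
:Z:ZZ:
:::ZZZ
:Z:::Z
step 8: :Z:ZZ:
:Z::Z:
:::ZZZ
:Z:::Z
step 9: :Z::Z:
:ZZZ::
::::ZZ
:Z:::Z
step 10: ::ZZZ:
:Z:Z::
::::ZZ
:Z:::Z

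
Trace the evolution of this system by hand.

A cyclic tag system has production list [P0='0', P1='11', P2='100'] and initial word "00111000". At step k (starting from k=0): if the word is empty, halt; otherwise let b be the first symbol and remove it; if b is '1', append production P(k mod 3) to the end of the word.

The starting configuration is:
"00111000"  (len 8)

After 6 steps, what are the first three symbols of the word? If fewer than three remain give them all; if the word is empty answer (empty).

001

0) "00111000"  (len 8)
1) "0111000"  (len 7)
2) "111000"  (len 6)
3) "11000100"  (len 8)
4) "10001000"  (len 8)
5) "000100011"  (len 9)
6) "00100011"  (len 8)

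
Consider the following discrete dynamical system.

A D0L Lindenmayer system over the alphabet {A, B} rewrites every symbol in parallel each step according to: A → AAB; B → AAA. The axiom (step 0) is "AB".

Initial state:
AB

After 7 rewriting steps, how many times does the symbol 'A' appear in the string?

3281

gen 0: AB
gen 1: AABAAA
gen 2: AABAABAAAAABAABAAB
gen 3: AABAABAAAAABAABAAAAABAABAABAABAABAAAAABAABAAAAABAABAAA
gen 4: AABAABAAAAABAABAAAAABAABAABAABAABAAAAABAABAAAAABAABAABAABA…BAABAABAABAAAAABAABAAAAABAABAABAABAABAAAAABAABAAAAABAABAAB  (len 162)
gen 5: AABAABAAAAABAABAAAAABAABAABAABAABAAAAABAABAAAAABAABAABAABA…BAABAABAABAAAAABAABAAAAABAABAABAABAABAAAAABAABAAAAABAABAAA  (len 486)
gen 6: AABAABAAAAABAABAAAAABAABAABAABAABAAAAABAABAAAAABAABAABAABA…BAABAABAABAAAAABAABAAAAABAABAABAABAABAAAAABAABAAAAABAABAAB  (len 1458)
gen 7: AABAABAAAAABAABAAAAABAABAABAABAABAAAAABAABAAAAABAABAABAABA…BAABAABAABAAAAABAABAAAAABAABAABAABAABAAAAABAABAAAAABAABAAA  (len 4374)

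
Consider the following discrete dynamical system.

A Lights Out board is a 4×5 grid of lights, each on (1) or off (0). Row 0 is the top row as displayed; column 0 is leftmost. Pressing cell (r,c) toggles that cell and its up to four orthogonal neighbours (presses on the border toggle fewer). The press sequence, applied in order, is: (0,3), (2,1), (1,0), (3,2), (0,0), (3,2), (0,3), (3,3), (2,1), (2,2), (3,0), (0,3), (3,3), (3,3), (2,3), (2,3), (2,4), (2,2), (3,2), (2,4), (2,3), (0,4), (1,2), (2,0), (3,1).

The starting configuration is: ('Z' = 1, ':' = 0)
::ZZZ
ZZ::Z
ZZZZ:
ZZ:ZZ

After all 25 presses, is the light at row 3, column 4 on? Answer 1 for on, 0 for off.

0

gen 0: ::ZZZ
ZZ::Z
ZZZZ:
ZZ:ZZ
gen 1: :::::
ZZ:ZZ
ZZZZ:
ZZ:ZZ
gen 2: :::::
Z::ZZ
:::Z:
Z::ZZ
gen 3: Z::::
:Z:ZZ
Z::Z:
Z::ZZ
gen 4: Z::::
:Z:ZZ
Z:ZZ:
ZZZ:Z
gen 5: :Z:::
ZZ:ZZ
Z:ZZ:
ZZZ:Z
gen 6: :Z:::
ZZ:ZZ
Z::Z:
Z::ZZ
gen 7: :ZZZZ
ZZ::Z
Z::Z:
Z::ZZ
gen 8: :ZZZZ
ZZ::Z
Z::::
Z:Z::
gen 9: :ZZZZ
Z:::Z
:ZZ::
ZZZ::
gen 10: :ZZZZ
Z:Z:Z
:::Z:
ZZ:::
gen 11: :ZZZZ
Z:Z:Z
Z::Z:
:::::
gen 12: :Z:::
Z:ZZZ
Z::Z:
:::::
gen 13: :Z:::
Z:ZZZ
Z::::
::ZZZ
gen 14: :Z:::
Z:ZZZ
Z::Z:
:::::
gen 15: :Z:::
Z:Z:Z
Z:Z:Z
:::Z:
gen 16: :Z:::
Z:ZZZ
Z::Z:
:::::
gen 17: :Z:::
Z:ZZ:
Z:::Z
::::Z
gen 18: :Z:::
Z::Z:
ZZZZZ
::Z:Z
gen 19: :Z:::
Z::Z:
ZZ:ZZ
:Z:ZZ
gen 20: :Z:::
Z::ZZ
ZZ:::
:Z:Z:
gen 21: :Z:::
Z:::Z
ZZZZZ
:Z:::
gen 22: :Z:ZZ
Z::::
ZZZZZ
:Z:::
gen 23: :ZZZZ
ZZZZ:
ZZ:ZZ
:Z:::
gen 24: :ZZZZ
:ZZZ:
:::ZZ
ZZ:::
gen 25: :ZZZZ
:ZZZ:
:Z:ZZ
::Z::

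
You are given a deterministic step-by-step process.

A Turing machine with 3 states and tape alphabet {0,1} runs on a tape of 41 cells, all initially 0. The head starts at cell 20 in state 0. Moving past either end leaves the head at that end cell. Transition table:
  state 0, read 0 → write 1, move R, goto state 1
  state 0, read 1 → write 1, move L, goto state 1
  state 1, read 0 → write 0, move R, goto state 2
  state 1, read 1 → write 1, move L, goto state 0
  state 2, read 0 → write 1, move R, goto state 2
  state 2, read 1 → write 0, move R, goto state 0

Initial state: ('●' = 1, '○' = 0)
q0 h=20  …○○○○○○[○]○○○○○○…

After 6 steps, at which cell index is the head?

k=0  q0 h=20  …○○○○○○[○]○○○○○○…
k=1  q1 h=21  …○○○○○●[○]○○○○○○…
k=2  q2 h=22  …○○○○●○[○]○○○○○○…
k=3  q2 h=23  …○○○●○●[○]○○○○○○…
k=4  q2 h=24  …○○●○●●[○]○○○○○○…
k=5  q2 h=25  …○●○●●●[○]○○○○○○…
k=6  q2 h=26  …●○●●●●[○]○○○○○○…

26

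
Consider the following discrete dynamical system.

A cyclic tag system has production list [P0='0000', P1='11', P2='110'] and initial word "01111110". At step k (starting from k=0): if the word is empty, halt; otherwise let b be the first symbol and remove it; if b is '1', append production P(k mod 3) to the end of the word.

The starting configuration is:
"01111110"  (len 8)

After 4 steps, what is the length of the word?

[0] "01111110"  (len 8)
[1] "1111110"  (len 7)
[2] "11111011"  (len 8)
[3] "1111011110"  (len 10)
[4] "1110111100000"  (len 13)

13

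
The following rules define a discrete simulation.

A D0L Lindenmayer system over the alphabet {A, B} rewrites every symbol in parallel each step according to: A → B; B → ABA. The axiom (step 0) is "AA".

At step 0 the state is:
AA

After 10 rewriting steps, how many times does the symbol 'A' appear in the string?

684

t=0: AA
t=1: BB
t=2: ABAABA
t=3: BABABBABAB
t=4: ABABABABABAABABABABABA
t=5: BABABABABABABABABABABBABABABABABABABABABAB
t=6: ABABABABABABABABABABABABABABABABABABABABABAABABABABABABABABABABABABABABABABABABABABABA
t=7: BABABABABABABABABABABABABABABABABABABABABABABABABABABABABA…ABABABABABABABABABABABABABABABABABABABABABABABABABABABABAB  (len 170)
t=8: ABABABABABABABABABABABABABABABABABABABABABABABABABABABABAB…BABABABABABABABABABABABABABABABABABABABABABABABABABABABABA  (len 342)
t=9: BABABABABABABABABABABABABABABABABABABABABABABABABABABABABA…ABABABABABABABABABABABABABABABABABABABABABABABABABABABABAB  (len 682)
t=10: ABABABABABABABABABABABABABABABABABABABABABABABABABABABABAB…BABABABABABABABABABABABABABABABABABABABABABABABABABABABABA  (len 1366)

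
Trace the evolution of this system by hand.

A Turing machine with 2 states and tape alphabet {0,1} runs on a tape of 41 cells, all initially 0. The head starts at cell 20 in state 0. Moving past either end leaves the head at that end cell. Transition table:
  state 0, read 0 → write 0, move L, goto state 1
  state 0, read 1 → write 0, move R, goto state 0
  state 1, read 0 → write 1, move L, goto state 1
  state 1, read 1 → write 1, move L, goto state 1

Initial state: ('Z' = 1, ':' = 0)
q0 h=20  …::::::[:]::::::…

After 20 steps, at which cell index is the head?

0) q0 h=20  …::::::[:]::::::…
1) q1 h=19  …::::::[:]::::::…
2) q1 h=18  …::::::[:]Z:::::…
3) q1 h=17  …::::::[:]ZZ::::…
4) q1 h=16  …::::::[:]ZZZ:::…
5) q1 h=15  …::::::[:]ZZZZ::…
6) q1 h=14  …::::::[:]ZZZZZ:…
7) q1 h=13  …::::::[:]ZZZZZZ…
8) q1 h=12  …::::::[:]ZZZZZZ…
9) q1 h=11  …::::::[:]ZZZZZZ…
10) q1 h=10  …::::::[:]ZZZZZZ…
11) q1 h= 9  …::::::[:]ZZZZZZ…
12) q1 h= 8  …::::::[:]ZZZZZZ…
13) q1 h= 7  …::::::[:]ZZZZZZ…
14) q1 h= 6  |::::::[:]ZZZZZZ…
15) q1 h= 5  |:::::[:]ZZZZZZ…
16) q1 h= 4  |::::[:]ZZZZZZ…
17) q1 h= 3  |:::[:]ZZZZZZ…
18) q1 h= 2  |::[:]ZZZZZZ…
19) q1 h= 1  |:[:]ZZZZZZ…
20) q1 h= 0  |[:]ZZZZZZ…

0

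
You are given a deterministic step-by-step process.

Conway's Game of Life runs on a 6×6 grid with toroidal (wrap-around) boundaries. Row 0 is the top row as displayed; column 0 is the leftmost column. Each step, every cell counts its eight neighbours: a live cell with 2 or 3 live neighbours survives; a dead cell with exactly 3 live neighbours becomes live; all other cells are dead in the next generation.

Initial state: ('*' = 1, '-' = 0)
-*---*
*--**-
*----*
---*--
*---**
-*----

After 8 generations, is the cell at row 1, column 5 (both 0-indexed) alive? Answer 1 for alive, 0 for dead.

1

0) -*---*
*--**-
*----*
---*--
*---**
-*----
1) -**-**
-*--*-
*--*-*
------
*---**
-*--*-
2) -**-**
-*----
*---**
------
*---**
-**---
3) ---*--
-***--
*----*
------
**---*
--*---
4) -*-*--
*****-
***---
-*----
**----
***---
5) ----**
----**
-----*
------
------
------
6) ----**
*-----
----**
------
------
------
7) -----*
*-----
-----*
------
------
------
8) ------
*----*
------
------
------
------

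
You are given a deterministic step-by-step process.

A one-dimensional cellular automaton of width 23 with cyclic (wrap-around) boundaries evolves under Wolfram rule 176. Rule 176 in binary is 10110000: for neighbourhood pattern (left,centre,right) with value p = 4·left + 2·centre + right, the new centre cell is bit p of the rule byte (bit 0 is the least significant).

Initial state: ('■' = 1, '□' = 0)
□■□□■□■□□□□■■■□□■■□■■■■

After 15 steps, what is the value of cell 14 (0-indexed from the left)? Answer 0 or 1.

[0] □■□□■□■□□□□■■■□□■■□■■■■
[1] ■□■□□■□■□□□□■□■□□□■□■■□
[2] □■□■□□■□■□□□□■□■□□□■□□■
[3] ■□■□■□□■□■□□□□■□■□□□■□□
[4] □■□■□■□□■□■□□□□■□■□□□■□
[5] □□■□■□■□□■□■□□□□■□■□□□■
[6] ■□□■□■□■□□■□■□□□□■□■□□□
[7] □■□□■□■□■□□■□■□□□□■□■□□
[8] □□■□□■□■□■□□■□■□□□□■□■□
[9] □□□■□□■□■□■□□■□■□□□□■□■
[10] ■□□□■□□■□■□■□□■□■□□□□■□
[11] □■□□□■□□■□■□■□□■□■□□□□■
[12] ■□■□□□■□□■□■□■□□■□■□□□□
[13] □■□■□□□■□□■□■□■□□■□■□□□
[14] □□■□■□□□■□□■□■□■□□■□■□□
[15] □□□■□■□□□■□□■□■□■□□■□■□

1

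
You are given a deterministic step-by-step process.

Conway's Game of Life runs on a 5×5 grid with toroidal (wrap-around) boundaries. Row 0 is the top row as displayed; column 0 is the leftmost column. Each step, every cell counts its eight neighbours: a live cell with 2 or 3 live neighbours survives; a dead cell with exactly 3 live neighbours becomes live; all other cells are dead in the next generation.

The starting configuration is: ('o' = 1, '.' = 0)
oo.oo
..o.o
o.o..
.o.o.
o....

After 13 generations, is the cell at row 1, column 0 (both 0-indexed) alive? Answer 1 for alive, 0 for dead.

t=0: oo.oo
..o.o
o.o..
.o.o.
o....
t=1: .ooo.
..o..
o.o.o
ooo.o
...o.
t=2: .o.o.
o...o
..o.o
..o..
.....
t=3: o...o
ooo.o
oo..o
...o.
..o..
t=4: ..o.o
..o..
.....
ooooo
...oo
t=5: ..o.o
...o.
o...o
ooo..
.....
t=6: ...o.
o..o.
o.ooo
oo..o
o.oo.
t=7: .o.o.
oo...
..o..
.....
o.oo.
t=8: ...o.
oo...
.o...
.ooo.
.oooo
t=9: ...o.
ooo..
.....
....o
oo..o
t=10: ...o.
.oo..
oo...
....o
o..oo
t=11: oo.o.
ooo..
ooo..
.o.o.
o..o.
t=12: ...o.
...o.
...oo
...o.
o..o.
t=13: ..oo.
..oo.
..ooo
..oo.
..oo.

0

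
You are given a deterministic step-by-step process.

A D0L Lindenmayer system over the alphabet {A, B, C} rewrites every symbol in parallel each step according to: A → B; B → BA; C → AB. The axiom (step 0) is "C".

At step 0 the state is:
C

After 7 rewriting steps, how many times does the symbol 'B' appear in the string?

21

gen 0: C
gen 1: AB
gen 2: BBA
gen 3: BABAB
gen 4: BABBABBA
gen 5: BABBABABBABAB
gen 6: BABBABABBABBABABBABBA
gen 7: BABBABABBABBABABBABABBABBABABBABAB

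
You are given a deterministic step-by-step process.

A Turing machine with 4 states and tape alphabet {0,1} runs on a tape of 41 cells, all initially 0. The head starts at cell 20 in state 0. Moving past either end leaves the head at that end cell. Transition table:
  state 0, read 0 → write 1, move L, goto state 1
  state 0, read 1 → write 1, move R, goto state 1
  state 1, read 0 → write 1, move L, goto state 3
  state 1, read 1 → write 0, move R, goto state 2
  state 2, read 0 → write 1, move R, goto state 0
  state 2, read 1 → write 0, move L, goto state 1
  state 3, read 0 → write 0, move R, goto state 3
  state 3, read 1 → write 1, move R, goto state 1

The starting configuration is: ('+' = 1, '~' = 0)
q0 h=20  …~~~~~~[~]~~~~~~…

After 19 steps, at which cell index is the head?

k=0  q0 h=20  …~~~~~~[~]~~~~~~…
k=1  q1 h=19  …~~~~~~[~]+~~~~~…
k=2  q3 h=18  …~~~~~~[~]++~~~~…
k=3  q3 h=19  …~~~~~~[+]+~~~~~…
k=4  q1 h=20  …~~~~~+[+]~~~~~~…
k=5  q2 h=21  …~~~~+~[~]~~~~~~…
k=6  q0 h=22  …~~~+~+[~]~~~~~~…
k=7  q1 h=21  …~~~~+~[+]+~~~~~…
k=8  q2 h=22  …~~~+~~[+]~~~~~~…
k=9  q1 h=21  …~~~~+~[~]~~~~~~…
k=10  q3 h=20  …~~~~~+[~]+~~~~~…
k=11  q3 h=21  …~~~~+~[+]~~~~~~…
k=12  q1 h=22  …~~~+~+[~]~~~~~~…
k=13  q3 h=21  …~~~~+~[+]+~~~~~…
k=14  q1 h=22  …~~~+~+[+]~~~~~~…
k=15  q2 h=23  …~~+~+~[~]~~~~~~…
k=16  q0 h=24  …~+~+~+[~]~~~~~~…
k=17  q1 h=23  …~~+~+~[+]+~~~~~…
k=18  q2 h=24  …~+~+~~[+]~~~~~~…
k=19  q1 h=23  …~~+~+~[~]~~~~~~…

23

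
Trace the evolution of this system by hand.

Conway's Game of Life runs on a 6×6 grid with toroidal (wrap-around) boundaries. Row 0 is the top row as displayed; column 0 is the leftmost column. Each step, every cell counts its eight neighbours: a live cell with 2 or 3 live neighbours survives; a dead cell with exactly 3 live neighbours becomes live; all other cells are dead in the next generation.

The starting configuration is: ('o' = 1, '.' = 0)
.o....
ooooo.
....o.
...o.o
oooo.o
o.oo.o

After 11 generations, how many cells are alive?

t=0: .o....
ooooo.
....o.
...o.o
oooo.o
o.oo.o
t=1: ......
oooooo
oo....
.o.o.o
......
...o.o
t=2: .o....
..oooo
......
.oo...
o.o...
......
t=3: ..ooo.
..ooo.
.o..o.
.oo...
..o...
.o....
t=4: .o..o.
.o...o
.o..o.
.ooo..
..o...
.o....
t=5: .oo...
.oo.oo
.o.oo.
.o.o..
...o..
.oo...
t=6: ......
....oo
.o...o
...o..
.o.o..
.o.o..
t=7: ....o.
o...oo
o....o
o...o.
...oo.
......
t=8: ....o.
o...o.
.o....
o..oo.
...ooo
...oo.
t=9: ....o.
.....o
oo.oo.
o.oo..
..o...
......
t=10: ......
o..o.o
oo.oo.
o...oo
.ooo..
......
t=11: ......
oooo.o
.ooo..
......
oooooo
..o...

15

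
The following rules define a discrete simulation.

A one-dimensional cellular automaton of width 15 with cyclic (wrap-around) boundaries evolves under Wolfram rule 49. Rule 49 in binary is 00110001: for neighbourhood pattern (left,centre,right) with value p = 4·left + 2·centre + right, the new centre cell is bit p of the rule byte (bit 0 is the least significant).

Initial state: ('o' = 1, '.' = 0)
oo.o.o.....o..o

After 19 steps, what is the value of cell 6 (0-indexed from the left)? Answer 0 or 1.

0

[0] oo.o.o.....o..o
[1] ..o.o.oooo..o..
[2] o..o.o....o..oo
[3] .o..o.ooo..o...
[4] ..o..o...o..ooo
[5] o..o..oo..o....
[6] .o..o...o..ooo.
[7] ..o..oo..o....o
[8] o..o...o..ooo..
[9] .o..oo..o....o.
[10] ..o...o..ooo..o
[11] o..oo..o....o..
[12] .o...o..ooo..o.
[13] ..oo..o....o..o
[14] o...o..ooo..o..
[15] .oo..o....o..o.
[16] ...o..ooo..o..o
[17] oo..o....o..o..
[18] ..o..ooo..o..o.
[19] o..o....o..o..o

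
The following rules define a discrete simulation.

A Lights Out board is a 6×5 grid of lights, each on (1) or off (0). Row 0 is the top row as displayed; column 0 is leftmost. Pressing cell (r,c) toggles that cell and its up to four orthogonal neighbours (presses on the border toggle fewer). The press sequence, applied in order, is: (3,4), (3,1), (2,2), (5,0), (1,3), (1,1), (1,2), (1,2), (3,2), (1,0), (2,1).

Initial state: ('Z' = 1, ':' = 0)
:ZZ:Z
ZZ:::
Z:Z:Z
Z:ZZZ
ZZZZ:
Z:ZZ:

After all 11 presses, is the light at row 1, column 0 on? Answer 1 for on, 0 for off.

0) :ZZ:Z
ZZ:::
Z:Z:Z
Z:ZZZ
ZZZZ:
Z:ZZ:
1) :ZZ:Z
ZZ:::
Z:Z::
Z:Z::
ZZZZZ
Z:ZZ:
2) :ZZ:Z
ZZ:::
ZZZ::
:Z:::
Z:ZZZ
Z:ZZ:
3) :ZZ:Z
ZZZ::
Z::Z:
:ZZ::
Z:ZZZ
Z:ZZ:
4) :ZZ:Z
ZZZ::
Z::Z:
:ZZ::
::ZZZ
:ZZZ:
5) :ZZZZ
ZZ:ZZ
Z::::
:ZZ::
::ZZZ
:ZZZ:
6) ::ZZZ
::ZZZ
ZZ:::
:ZZ::
::ZZZ
:ZZZ:
7) :::ZZ
:Z::Z
ZZZ::
:ZZ::
::ZZZ
:ZZZ:
8) ::ZZZ
::ZZZ
ZZ:::
:ZZ::
::ZZZ
:ZZZ:
9) ::ZZZ
::ZZZ
ZZZ::
:::Z:
:::ZZ
:ZZZ:
10) Z:ZZZ
ZZZZZ
:ZZ::
:::Z:
:::ZZ
:ZZZ:
11) Z:ZZZ
Z:ZZZ
Z::::
:Z:Z:
:::ZZ
:ZZZ:

1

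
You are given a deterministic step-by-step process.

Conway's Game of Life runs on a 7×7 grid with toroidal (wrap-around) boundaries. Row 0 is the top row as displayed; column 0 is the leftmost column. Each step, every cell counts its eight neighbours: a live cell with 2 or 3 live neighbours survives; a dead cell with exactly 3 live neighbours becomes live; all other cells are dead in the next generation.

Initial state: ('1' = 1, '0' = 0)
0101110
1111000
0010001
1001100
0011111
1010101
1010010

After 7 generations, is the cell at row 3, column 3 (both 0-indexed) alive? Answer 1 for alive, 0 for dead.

0

gen 0: 0101110
1111000
0010001
1001100
0011111
1010101
1010010
gen 1: 0000010
1000011
0000101
1100000
0010000
1010000
1010000
gen 2: 1100010
1000100
0100000
1100000
1010000
0011000
0000001
gen 3: 1100010
1000001
0100000
1010000
1011000
0111000
1110001
gen 4: 0010010
0000001
0100001
1011000
1000000
0000001
0001001
gen 5: 0000011
1000011
0110001
1010001
1100001
1000001
0000011
gen 6: 0000100
0100000
0010000
0010010
0000010
0100000
0000000
gen 7: 0000000
0000000
0110000
0000000
0000000
0000000
0000000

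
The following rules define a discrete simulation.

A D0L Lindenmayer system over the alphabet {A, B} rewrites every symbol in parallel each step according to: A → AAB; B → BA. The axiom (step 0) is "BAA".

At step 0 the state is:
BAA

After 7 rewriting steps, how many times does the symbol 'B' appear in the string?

987

t=0: BAA
t=1: BAAABAAB
t=2: BAAABAABAABBAAABAABBA
t=3: BAAABAABAABBAAABAABBAAABAABBABAAABAABAABBAAABAABBABAAAB
t=4: BAAABAABAABBAAABAABBAAABAABBABAAABAABAABBAAABAABBABAAABAAB…BBAAABAABBAAABAABBABAAABAABAABBAAABAABBABAAABBAAABAABAABBA  (len 144)
t=5: BAAABAABAABBAAABAABBAAABAABBABAAABAABAABBAAABAABBABAAABAAB…BAABBABAAABBAAABAABAABBABAAABAABAABBAAABAABBAAABAABBABAAAB  (len 377)
t=6: BAAABAABAABBAAABAABBAAABAABBABAAABAABAABBAAABAABBABAAABAAB…AABAABAABBAAABAABBABAAABAABAABBAAABAABBABAAABBAAABAABAABBA  (len 987)
t=7: BAAABAABAABBAAABAABBAAABAABBABAAABAABAABBAAABAABBABAAABAAB…BAABBABAAABBAAABAABAABBABAAABAABAABBAAABAABBAAABAABBABAAAB  (len 2584)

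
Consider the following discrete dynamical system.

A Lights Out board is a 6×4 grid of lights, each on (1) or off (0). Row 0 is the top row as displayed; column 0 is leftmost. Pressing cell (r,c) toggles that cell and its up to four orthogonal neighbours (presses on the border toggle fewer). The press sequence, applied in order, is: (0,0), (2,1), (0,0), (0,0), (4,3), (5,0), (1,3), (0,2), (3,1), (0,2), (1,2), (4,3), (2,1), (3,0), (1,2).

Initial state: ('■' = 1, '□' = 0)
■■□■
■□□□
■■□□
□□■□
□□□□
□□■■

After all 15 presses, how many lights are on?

0) ■■□■
■□□□
■■□□
□□■□
□□□□
□□■■
1) □□□■
□□□□
■■□□
□□■□
□□□□
□□■■
2) □□□■
□■□□
□□■□
□■■□
□□□□
□□■■
3) ■■□■
■■□□
□□■□
□■■□
□□□□
□□■■
4) □□□■
□■□□
□□■□
□■■□
□□□□
□□■■
5) □□□■
□■□□
□□■□
□■■■
□□■■
□□■□
6) □□□■
□■□□
□□■□
□■■■
■□■■
■■■□
7) □□□□
□■■■
□□■■
□■■■
■□■■
■■■□
8) □■■■
□■□■
□□■■
□■■■
■□■■
■■■□
9) □■■■
□■□■
□■■■
■□□■
■■■■
■■■□
10) □□□□
□■■■
□■■■
■□□■
■■■■
■■■□
11) □□■□
□□□□
□■□■
■□□■
■■■■
■■■□
12) □□■□
□□□□
□■□■
■□□□
■■□□
■■■■
13) □□■□
□■□□
■□■■
■■□□
■■□□
■■■■
14) □□■□
□■□□
□□■■
□□□□
□■□□
■■■■
15) □□□□
□□■■
□□□■
□□□□
□■□□
■■■■

8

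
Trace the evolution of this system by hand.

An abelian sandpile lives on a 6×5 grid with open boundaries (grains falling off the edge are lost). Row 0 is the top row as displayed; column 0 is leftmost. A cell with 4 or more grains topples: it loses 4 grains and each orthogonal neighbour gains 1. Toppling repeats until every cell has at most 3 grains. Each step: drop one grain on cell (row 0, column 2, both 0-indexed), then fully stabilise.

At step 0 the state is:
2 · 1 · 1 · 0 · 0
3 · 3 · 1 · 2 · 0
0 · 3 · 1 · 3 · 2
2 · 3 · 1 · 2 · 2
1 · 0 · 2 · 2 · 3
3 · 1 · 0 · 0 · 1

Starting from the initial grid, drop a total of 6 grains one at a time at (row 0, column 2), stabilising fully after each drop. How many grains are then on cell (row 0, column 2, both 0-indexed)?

3

step 0: 2 · 1 · 1 · 0 · 0
3 · 3 · 1 · 2 · 0
0 · 3 · 1 · 3 · 2
2 · 3 · 1 · 2 · 2
1 · 0 · 2 · 2 · 3
3 · 1 · 0 · 0 · 1
step 1: 2 · 1 · 2 · 0 · 0
3 · 3 · 1 · 2 · 0
0 · 3 · 1 · 3 · 2
2 · 3 · 1 · 2 · 2
1 · 0 · 2 · 2 · 3
3 · 1 · 0 · 0 · 1
step 2: 2 · 1 · 3 · 0 · 0
3 · 3 · 1 · 2 · 0
0 · 3 · 1 · 3 · 2
2 · 3 · 1 · 2 · 2
1 · 0 · 2 · 2 · 3
3 · 1 · 0 · 0 · 1
step 3: 2 · 2 · 0 · 1 · 0
3 · 3 · 2 · 2 · 0
0 · 3 · 1 · 3 · 2
2 · 3 · 1 · 2 · 2
1 · 0 · 2 · 2 · 3
3 · 1 · 0 · 0 · 1
step 4: 2 · 2 · 1 · 1 · 0
3 · 3 · 2 · 2 · 0
0 · 3 · 1 · 3 · 2
2 · 3 · 1 · 2 · 2
1 · 0 · 2 · 2 · 3
3 · 1 · 0 · 0 · 1
step 5: 2 · 2 · 2 · 1 · 0
3 · 3 · 2 · 2 · 0
0 · 3 · 1 · 3 · 2
2 · 3 · 1 · 2 · 2
1 · 0 · 2 · 2 · 3
3 · 1 · 0 · 0 · 1
step 6: 2 · 2 · 3 · 1 · 0
3 · 3 · 2 · 2 · 0
0 · 3 · 1 · 3 · 2
2 · 3 · 1 · 2 · 2
1 · 0 · 2 · 2 · 3
3 · 1 · 0 · 0 · 1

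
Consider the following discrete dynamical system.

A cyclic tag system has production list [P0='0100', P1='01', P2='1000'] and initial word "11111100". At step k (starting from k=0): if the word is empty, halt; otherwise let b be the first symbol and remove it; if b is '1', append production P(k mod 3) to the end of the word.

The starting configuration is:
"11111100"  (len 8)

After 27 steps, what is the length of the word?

21

gen 0: "11111100"  (len 8)
gen 1: "11111000100"  (len 11)
gen 2: "111100010001"  (len 12)
gen 3: "111000100011000"  (len 15)
gen 4: "110001000110000100"  (len 18)
gen 5: "1000100011000010001"  (len 19)
gen 6: "0001000110000100011000"  (len 22)
gen 7: "001000110000100011000"  (len 21)
gen 8: "01000110000100011000"  (len 20)
gen 9: "1000110000100011000"  (len 19)
gen 10: "0001100001000110000100"  (len 22)
gen 11: "001100001000110000100"  (len 21)
gen 12: "01100001000110000100"  (len 20)
gen 13: "1100001000110000100"  (len 19)
gen 14: "10000100011000010001"  (len 20)
gen 15: "00001000110000100011000"  (len 23)
gen 16: "0001000110000100011000"  (len 22)
gen 17: "001000110000100011000"  (len 21)
gen 18: "01000110000100011000"  (len 20)
gen 19: "1000110000100011000"  (len 19)
gen 20: "00011000010001100001"  (len 20)
gen 21: "0011000010001100001"  (len 19)
gen 22: "011000010001100001"  (len 18)
gen 23: "11000010001100001"  (len 17)
gen 24: "10000100011000011000"  (len 20)
gen 25: "00001000110000110000100"  (len 23)
gen 26: "0001000110000110000100"  (len 22)
gen 27: "001000110000110000100"  (len 21)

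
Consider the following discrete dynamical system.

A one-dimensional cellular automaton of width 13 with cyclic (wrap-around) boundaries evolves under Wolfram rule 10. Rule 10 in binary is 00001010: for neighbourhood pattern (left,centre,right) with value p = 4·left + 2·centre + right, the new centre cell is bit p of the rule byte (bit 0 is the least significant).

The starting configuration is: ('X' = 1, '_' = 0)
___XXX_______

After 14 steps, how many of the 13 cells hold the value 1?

k=0  ___XXX_______
k=1  __XX_________
k=2  _XX__________
k=3  XX___________
k=4  X___________X
k=5  ___________XX
k=6  __________XX_
k=7  _________XX__
k=8  ________XX___
k=9  _______XX____
k=10  ______XX_____
k=11  _____XX______
k=12  ____XX_______
k=13  ___XX________
k=14  __XX_________

2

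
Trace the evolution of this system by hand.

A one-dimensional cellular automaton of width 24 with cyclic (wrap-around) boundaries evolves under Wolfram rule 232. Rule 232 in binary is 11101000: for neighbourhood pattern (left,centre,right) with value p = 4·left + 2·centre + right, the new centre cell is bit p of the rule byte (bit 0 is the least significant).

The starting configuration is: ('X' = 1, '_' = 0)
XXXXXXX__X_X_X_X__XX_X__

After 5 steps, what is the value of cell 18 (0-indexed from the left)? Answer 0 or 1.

[0] XXXXXXX__X_X_X_X__XX_X__
[1] XXXXXXX___X_X_X___XXX___
[2] XXXXXXX____X_X____XXX___
[3] XXXXXXX_____X_____XXX___
[4] XXXXXXX___________XXX___
[5] XXXXXXX___________XXX___

1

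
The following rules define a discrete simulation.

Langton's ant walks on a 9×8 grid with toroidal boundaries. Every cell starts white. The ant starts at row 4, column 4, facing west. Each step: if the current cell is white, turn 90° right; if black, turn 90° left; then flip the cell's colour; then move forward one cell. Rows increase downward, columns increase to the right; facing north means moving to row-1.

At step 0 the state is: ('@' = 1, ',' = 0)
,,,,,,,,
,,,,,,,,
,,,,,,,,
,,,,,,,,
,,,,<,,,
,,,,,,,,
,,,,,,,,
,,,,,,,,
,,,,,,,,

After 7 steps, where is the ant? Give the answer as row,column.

4,3

k=0  ,,,,,,,,
,,,,,,,,
,,,,,,,,
,,,,,,,,
,,,,<,,,
,,,,,,,,
,,,,,,,,
,,,,,,,,
,,,,,,,,
k=1  ,,,,,,,,
,,,,,,,,
,,,,,,,,
,,,,^,,,
,,,,@,,,
,,,,,,,,
,,,,,,,,
,,,,,,,,
,,,,,,,,
k=2  ,,,,,,,,
,,,,,,,,
,,,,,,,,
,,,,@>,,
,,,,@,,,
,,,,,,,,
,,,,,,,,
,,,,,,,,
,,,,,,,,
k=3  ,,,,,,,,
,,,,,,,,
,,,,,,,,
,,,,@@,,
,,,,@v,,
,,,,,,,,
,,,,,,,,
,,,,,,,,
,,,,,,,,
k=4  ,,,,,,,,
,,,,,,,,
,,,,,,,,
,,,,@@,,
,,,,<@,,
,,,,,,,,
,,,,,,,,
,,,,,,,,
,,,,,,,,
k=5  ,,,,,,,,
,,,,,,,,
,,,,,,,,
,,,,@@,,
,,,,,@,,
,,,,v,,,
,,,,,,,,
,,,,,,,,
,,,,,,,,
k=6  ,,,,,,,,
,,,,,,,,
,,,,,,,,
,,,,@@,,
,,,,,@,,
,,,<@,,,
,,,,,,,,
,,,,,,,,
,,,,,,,,
k=7  ,,,,,,,,
,,,,,,,,
,,,,,,,,
,,,,@@,,
,,,^,@,,
,,,@@,,,
,,,,,,,,
,,,,,,,,
,,,,,,,,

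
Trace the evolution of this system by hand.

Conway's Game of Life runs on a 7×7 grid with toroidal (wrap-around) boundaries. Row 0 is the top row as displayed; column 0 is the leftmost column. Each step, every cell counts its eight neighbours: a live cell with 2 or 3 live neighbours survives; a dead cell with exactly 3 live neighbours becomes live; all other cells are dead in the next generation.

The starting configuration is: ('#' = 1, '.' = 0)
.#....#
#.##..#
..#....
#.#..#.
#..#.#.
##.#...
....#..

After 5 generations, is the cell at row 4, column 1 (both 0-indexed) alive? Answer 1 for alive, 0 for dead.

step 0: .#....#
#.##..#
..#....
#.#..#.
#..#.#.
##.#...
....#..
step 1: .###.##
#.##..#
#.#....
..###..
#..#...
####..#
.##....
step 2: ....###
....##.
#...#.#
..#.#..
#.....#
...#..#
....##.
step 3: ...#..#
#..#...
....#.#
.#.#...
#..#.##
#...#.#
...#...
step 4: ..###..
#..####
#.###..
..##...
.###.#.
#..##..
#..####
step 5: .##....
#.....#
#......
.......
.#.....
#......
##....#

1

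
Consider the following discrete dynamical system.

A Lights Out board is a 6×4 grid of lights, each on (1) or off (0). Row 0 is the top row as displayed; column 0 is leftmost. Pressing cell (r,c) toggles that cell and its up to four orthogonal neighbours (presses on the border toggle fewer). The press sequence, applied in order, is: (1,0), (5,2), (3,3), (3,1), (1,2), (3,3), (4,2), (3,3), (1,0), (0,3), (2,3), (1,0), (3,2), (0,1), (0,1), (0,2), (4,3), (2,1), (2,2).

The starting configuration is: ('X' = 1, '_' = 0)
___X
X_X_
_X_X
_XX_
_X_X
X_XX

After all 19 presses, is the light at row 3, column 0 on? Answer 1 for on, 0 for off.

0) ___X
X_X_
_X_X
_XX_
_X_X
X_XX
1) X__X
_XX_
XX_X
_XX_
_X_X
X_XX
2) X__X
_XX_
XX_X
_XX_
_XXX
XX__
3) X__X
_XX_
XX__
_X_X
_XX_
XX__
4) X__X
_XX_
X___
X_XX
__X_
XX__
5) X_XX
___X
X_X_
X_XX
__X_
XX__
6) X_XX
___X
X_XX
X___
__XX
XX__
7) X_XX
___X
X_XX
X_X_
_X__
XXX_
8) X_XX
___X
X_X_
X__X
_X_X
XXX_
9) __XX
XX_X
__X_
X__X
_X_X
XXX_
10) ____
XX__
__X_
X__X
_X_X
XXX_
11) ____
XX_X
___X
X___
_X_X
XXX_
12) X___
___X
X__X
X___
_X_X
XXX_
13) X___
___X
X_XX
XXXX
_XXX
XXX_
14) _XX_
_X_X
X_XX
XXXX
_XXX
XXX_
15) X___
___X
X_XX
XXXX
_XXX
XXX_
16) XXXX
__XX
X_XX
XXXX
_XXX
XXX_
17) XXXX
__XX
X_XX
XXX_
_X__
XXXX
18) XXXX
_XXX
_X_X
X_X_
_X__
XXXX
19) XXXX
_X_X
__X_
X___
_X__
XXXX

1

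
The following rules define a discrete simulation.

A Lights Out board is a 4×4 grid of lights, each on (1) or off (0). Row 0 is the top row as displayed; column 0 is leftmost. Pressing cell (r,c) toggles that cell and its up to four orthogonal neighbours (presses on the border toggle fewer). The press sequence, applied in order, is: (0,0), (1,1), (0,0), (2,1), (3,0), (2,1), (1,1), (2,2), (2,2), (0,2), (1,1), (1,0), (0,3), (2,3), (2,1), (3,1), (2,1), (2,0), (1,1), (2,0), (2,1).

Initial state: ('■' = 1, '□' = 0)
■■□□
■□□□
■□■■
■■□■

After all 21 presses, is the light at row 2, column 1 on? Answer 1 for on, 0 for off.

step 0: ■■□□
■□□□
■□■■
■■□■
step 1: □□□□
□□□□
■□■■
■■□■
step 2: □■□□
■■■□
■■■■
■■□■
step 3: ■□□□
□■■□
■■■■
■■□■
step 4: ■□□□
□□■□
□□□■
■□□■
step 5: ■□□□
□□■□
■□□■
□■□■
step 6: ■□□□
□■■□
□■■■
□□□■
step 7: ■■□□
■□□□
□□■■
□□□■
step 8: ■■□□
■□■□
□■□□
□□■■
step 9: ■■□□
■□□□
□□■■
□□□■
step 10: ■□■■
■□■□
□□■■
□□□■
step 11: ■■■■
□■□□
□■■■
□□□■
step 12: □■■■
■□□□
■■■■
□□□■
step 13: □■□□
■□□■
■■■■
□□□■
step 14: □■□□
■□□□
■■□□
□□□□
step 15: □■□□
■■□□
□□■□
□■□□
step 16: □■□□
■■□□
□■■□
■□■□
step 17: □■□□
■□□□
■□□□
■■■□
step 18: □■□□
□□□□
□■□□
□■■□
step 19: □□□□
■■■□
□□□□
□■■□
step 20: □□□□
□■■□
■■□□
■■■□
step 21: □□□□
□□■□
□□■□
■□■□

0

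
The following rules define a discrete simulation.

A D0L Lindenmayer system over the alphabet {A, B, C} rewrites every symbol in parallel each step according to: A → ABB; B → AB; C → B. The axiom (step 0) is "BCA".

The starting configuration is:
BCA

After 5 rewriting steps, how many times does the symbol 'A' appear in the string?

82

step 0: BCA
step 1: ABBABB
step 2: ABBABABABBABAB
step 3: ABBABABABBABABBABABBABABABBABABBAB
step 4: ABBABABABBABABBABABBABABABBABABBABABABBABABBABABABBABABBABABBABABABBABABBABABABBAB
step 5: ABBABABABBABABBABABBABABABBABABBABABABBABABBABABABBABABBAB…ABBABABABBABABBABABBABABABBABABBABABABBABABBABABBABABABBAB  (len 198)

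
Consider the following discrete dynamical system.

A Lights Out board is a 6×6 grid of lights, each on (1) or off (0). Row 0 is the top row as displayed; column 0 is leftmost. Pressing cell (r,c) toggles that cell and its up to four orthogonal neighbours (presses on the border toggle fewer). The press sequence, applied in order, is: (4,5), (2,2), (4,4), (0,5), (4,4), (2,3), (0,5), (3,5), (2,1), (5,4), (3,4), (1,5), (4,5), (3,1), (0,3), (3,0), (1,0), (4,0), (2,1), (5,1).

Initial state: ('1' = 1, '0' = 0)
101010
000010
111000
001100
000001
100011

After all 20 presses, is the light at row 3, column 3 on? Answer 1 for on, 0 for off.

[0] 101010
000010
111000
001100
000001
100011
[1] 101010
000010
111000
001101
000010
100010
[2] 101010
001010
100100
000101
000010
100010
[3] 101010
001010
100100
000111
000101
100000
[4] 101001
001011
100100
000111
000101
100000
[5] 101001
001011
100100
000101
000010
100010
[6] 101001
001111
101010
000001
000010
100010
[7] 101010
001110
101010
000001
000010
100010
[8] 101010
001110
101011
000010
000011
100010
[9] 101010
011110
010011
010010
000011
100010
[10] 101010
011110
010011
010010
000001
100101
[11] 101010
011110
010001
010101
000011
100101
[12] 101011
011101
010000
010101
000011
100101
[13] 101011
011101
010000
010100
000000
100100
[14] 101011
011101
000000
101100
010000
100100
[15] 100101
011001
000000
101100
010000
100100
[16] 100101
011001
100000
011100
110000
100100
[17] 000101
101001
000000
011100
110000
100100
[18] 000101
101001
000000
111100
000000
000100
[19] 000101
111001
111000
101100
000000
000100
[20] 000101
111001
111000
101100
010000
111100

1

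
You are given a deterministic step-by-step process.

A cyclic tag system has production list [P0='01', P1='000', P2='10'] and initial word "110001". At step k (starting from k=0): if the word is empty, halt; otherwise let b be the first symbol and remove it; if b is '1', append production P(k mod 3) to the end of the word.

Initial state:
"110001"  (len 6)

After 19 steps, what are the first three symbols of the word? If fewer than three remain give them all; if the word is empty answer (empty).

gen 0: "110001"  (len 6)
gen 1: "1000101"  (len 7)
gen 2: "000101000"  (len 9)
gen 3: "00101000"  (len 8)
gen 4: "0101000"  (len 7)
gen 5: "101000"  (len 6)
gen 6: "0100010"  (len 7)
gen 7: "100010"  (len 6)
gen 8: "00010000"  (len 8)
gen 9: "0010000"  (len 7)
gen 10: "010000"  (len 6)
gen 11: "10000"  (len 5)
gen 12: "000010"  (len 6)
gen 13: "00010"  (len 5)
gen 14: "0010"  (len 4)
gen 15: "010"  (len 3)
gen 16: "10"  (len 2)
gen 17: "0000"  (len 4)
gen 18: "000"  (len 3)
gen 19: "00"  (len 2)

00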